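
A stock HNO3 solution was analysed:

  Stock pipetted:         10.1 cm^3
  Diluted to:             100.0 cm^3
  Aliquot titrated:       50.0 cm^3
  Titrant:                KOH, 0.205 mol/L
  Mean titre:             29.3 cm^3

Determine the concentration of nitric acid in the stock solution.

HNO3 + KOH → KNO3 + H2O
n(KOH) = 0.0293 × 0.205 = 6.01 × 10^-3 mol
n(HNO3) in the aliquot = 6.01 × 10^-3 mol (1:1 ratio)
[HNO3]_dilute = 6.01 × 10^-3 / 0.0500 = 0.120 mol/L
Dilution factor = 100.0 / 10.1 = 9.901
[HNO3]_stock = 0.120 × 9.901 = 1.19 mol/L

1.19 mol/L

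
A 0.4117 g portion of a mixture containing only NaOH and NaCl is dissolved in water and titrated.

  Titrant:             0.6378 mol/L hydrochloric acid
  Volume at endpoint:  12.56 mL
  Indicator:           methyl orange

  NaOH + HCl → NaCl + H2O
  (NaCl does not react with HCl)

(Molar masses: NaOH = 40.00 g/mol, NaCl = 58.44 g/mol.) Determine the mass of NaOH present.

0.3204 g

n(HCl) = 0.01256 × 0.6378 = 8.011 × 10^-3 mol
Let x = n(NaOH), y = n(NaCl).
Titrant: 1x = 8.011 × 10^-3;  mass: 40.00x + 58.44y = 0.4117
Solving, x = 8.011 × 10^-3 mol, y = 1.562 × 10^-3 mol
mass of NaOH = 8.011 × 10^-3 × 40.00 = 0.3204 g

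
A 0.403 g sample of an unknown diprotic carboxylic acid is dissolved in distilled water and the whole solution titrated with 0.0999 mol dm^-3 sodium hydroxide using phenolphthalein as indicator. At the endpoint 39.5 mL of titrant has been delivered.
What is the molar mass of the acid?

n(NaOH) = 0.0395 L × 0.0999 mol/L = 3.95 × 10^-3 mol
From the 1:2 ratio, n(H2A) = 1/2 × 3.95 × 10^-3 = 1.97 × 10^-3 mol
M = m / n = 0.403 g / 1.97 × 10^-3 mol = 204 g/mol

204 g/mol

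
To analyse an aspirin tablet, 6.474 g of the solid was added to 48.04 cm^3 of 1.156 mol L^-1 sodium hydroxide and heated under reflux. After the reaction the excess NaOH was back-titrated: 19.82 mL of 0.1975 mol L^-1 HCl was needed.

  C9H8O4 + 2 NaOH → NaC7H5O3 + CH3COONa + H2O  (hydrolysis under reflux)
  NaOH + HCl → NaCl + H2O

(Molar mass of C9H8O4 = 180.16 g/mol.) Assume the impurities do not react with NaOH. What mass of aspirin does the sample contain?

n(NaOH) added = 0.04804 × 1.156 = 0.05553 mol
n(HCl) used in back-titration = 0.01982 × 0.1975 = 3.914 × 10^-3 mol
n(NaOH) left over = 3.914 × 10^-3 mol (1:1 ratio)
n(NaOH) consumed by analyte = 0.05553 − 3.914 × 10^-3 = 0.05162 mol
From the 1:2 ratio, n(C9H8O4) = 1/2 × 0.05162 = 0.02581 mol
mass of C9H8O4 = 0.02581 × 180.16 = 4.650 g

4.650 g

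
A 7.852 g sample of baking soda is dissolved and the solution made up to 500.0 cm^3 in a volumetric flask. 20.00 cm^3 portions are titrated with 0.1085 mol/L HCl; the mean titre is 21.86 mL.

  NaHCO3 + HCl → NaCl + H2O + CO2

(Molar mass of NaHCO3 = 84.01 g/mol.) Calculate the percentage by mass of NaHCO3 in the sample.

63.44 %

n(HCl) per titration = 0.02186 × 0.1085 = 2.372 × 10^-3 mol
n(NaHCO3) in each aliquot = 2.372 × 10^-3 mol (1:1 ratio)
n(NaHCO3) in the whole flask = 2.372 × 10^-3 × 500.0/20.00 = 0.05930 mol
mass of NaHCO3 = 0.05930 × 84.01 = 4.981 g
% NaHCO3 = 4.981 / 7.852 × 100 = 63.44 %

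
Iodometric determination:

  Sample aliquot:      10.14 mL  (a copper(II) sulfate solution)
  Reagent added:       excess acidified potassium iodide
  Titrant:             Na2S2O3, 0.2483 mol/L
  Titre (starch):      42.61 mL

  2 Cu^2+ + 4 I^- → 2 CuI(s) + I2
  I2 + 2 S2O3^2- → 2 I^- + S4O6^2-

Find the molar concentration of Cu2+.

n(S2O3^2-) = 0.04261 × 0.2483 = 0.01058 mol
n(I2) = n(S2O3^2-)/2 = 5.290 × 10^-3 mol
From the 2:1 ratio, n(Cu2+) in the aliquot = 2/1 × 5.290 × 10^-3 = 0.01058 mol
[Cu2+] = 0.01058 / 0.01014 = 1.043 mol/L

1.043 mol/L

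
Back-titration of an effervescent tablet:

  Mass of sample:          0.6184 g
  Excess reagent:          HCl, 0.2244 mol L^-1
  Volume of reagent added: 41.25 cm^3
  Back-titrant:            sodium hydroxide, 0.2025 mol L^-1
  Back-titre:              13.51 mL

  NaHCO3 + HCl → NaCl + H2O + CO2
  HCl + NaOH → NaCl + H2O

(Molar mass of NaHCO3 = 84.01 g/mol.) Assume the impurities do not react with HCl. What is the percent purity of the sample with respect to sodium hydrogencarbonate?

n(HCl) added = 0.04125 × 0.2244 = 9.256 × 10^-3 mol
n(NaOH) used in back-titration = 0.01351 × 0.2025 = 2.736 × 10^-3 mol
n(HCl) left over = 2.736 × 10^-3 mol (1:1 ratio)
n(HCl) consumed by analyte = 9.256 × 10^-3 − 2.736 × 10^-3 = 6.521 × 10^-3 mol
n(NaHCO3) = 6.521 × 10^-3 mol (1:1 ratio)
mass of NaHCO3 = 6.521 × 10^-3 × 84.01 = 0.5478 g
% NaHCO3 = 0.5478 / 0.6184 × 100 = 88.58 %

88.58 %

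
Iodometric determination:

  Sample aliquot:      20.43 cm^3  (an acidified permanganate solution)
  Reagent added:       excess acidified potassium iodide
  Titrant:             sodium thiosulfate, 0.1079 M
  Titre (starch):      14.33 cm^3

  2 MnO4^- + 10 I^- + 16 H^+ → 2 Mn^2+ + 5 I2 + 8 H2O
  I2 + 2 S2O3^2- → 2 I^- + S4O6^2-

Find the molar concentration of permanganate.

n(S2O3^2-) = 0.01433 × 0.1079 = 1.546 × 10^-3 mol
n(I2) = n(S2O3^2-)/2 = 7.731 × 10^-4 mol
From the 2:5 ratio, n(MnO4^-) in the aliquot = 2/5 × 7.731 × 10^-4 = 3.092 × 10^-4 mol
[MnO4^-] = 3.092 × 10^-4 / 0.02043 = 0.01514 mol/L

0.01514 M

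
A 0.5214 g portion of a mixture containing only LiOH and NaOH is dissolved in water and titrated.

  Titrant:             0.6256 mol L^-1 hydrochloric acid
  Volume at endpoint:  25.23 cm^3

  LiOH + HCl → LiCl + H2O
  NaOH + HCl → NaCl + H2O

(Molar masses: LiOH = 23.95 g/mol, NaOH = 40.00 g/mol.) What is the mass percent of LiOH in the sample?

n(HCl) = 0.02523 × 0.6256 = 0.01578 mol
Let x = n(LiOH), y = n(NaOH).
Titrant: 1x + 1y = 0.01578;  mass: 23.95x + 40.00y = 0.5214
Solving, x = 6.851 × 10^-3 mol, y = 8.933 × 10^-3 mol
mass of LiOH = 6.851 × 10^-3 × 23.95 = 0.1641 g
% LiOH = 0.1641 / 0.5214 × 100 = 31.47 %

31.47 %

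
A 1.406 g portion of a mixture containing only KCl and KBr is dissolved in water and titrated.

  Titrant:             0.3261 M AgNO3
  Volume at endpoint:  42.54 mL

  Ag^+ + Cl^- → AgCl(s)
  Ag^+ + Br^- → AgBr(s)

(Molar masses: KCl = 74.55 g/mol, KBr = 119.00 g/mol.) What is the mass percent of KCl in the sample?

29.20 %

n(AgNO3) = 0.04254 × 0.3261 = 0.01387 mol
Let x = n(KCl), y = n(KBr).
Titrant: 1x + 1y = 0.01387;  mass: 74.55x + 119.00y = 1.406
Solving, x = 5.507 × 10^-3 mol, y = 8.365 × 10^-3 mol
mass of KCl = 5.507 × 10^-3 × 74.55 = 0.4106 g
% KCl = 0.4106 / 1.406 × 100 = 29.20 %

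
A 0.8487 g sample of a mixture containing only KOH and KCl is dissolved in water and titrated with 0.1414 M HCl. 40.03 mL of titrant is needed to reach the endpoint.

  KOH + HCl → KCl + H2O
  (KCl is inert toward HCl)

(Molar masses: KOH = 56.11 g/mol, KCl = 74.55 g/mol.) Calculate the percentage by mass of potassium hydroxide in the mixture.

n(HCl) = 0.04003 × 0.1414 = 5.660 × 10^-3 mol
Let x = n(KOH), y = n(KCl).
Titrant: 1x = 5.660 × 10^-3;  mass: 56.11x + 74.55y = 0.8487
Solving, x = 5.660 × 10^-3 mol, y = 7.124 × 10^-3 mol
mass of KOH = 5.660 × 10^-3 × 56.11 = 0.3176 g
% KOH = 0.3176 / 0.8487 × 100 = 37.42 %

37.42 %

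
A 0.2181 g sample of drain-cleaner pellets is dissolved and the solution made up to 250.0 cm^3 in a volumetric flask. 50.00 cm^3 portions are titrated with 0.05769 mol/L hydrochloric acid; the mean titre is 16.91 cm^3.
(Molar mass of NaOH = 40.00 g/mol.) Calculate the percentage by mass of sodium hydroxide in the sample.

89.46 %

NaOH + HCl → NaCl + H2O
n(HCl) per titration = 0.01691 × 0.05769 = 9.755 × 10^-4 mol
n(NaOH) in each aliquot = 9.755 × 10^-4 mol (1:1 ratio)
n(NaOH) in the whole flask = 9.755 × 10^-4 × 250.0/50.00 = 4.878 × 10^-3 mol
mass of NaOH = 4.878 × 10^-3 × 40.00 = 0.1951 g
% NaOH = 0.1951 / 0.2181 × 100 = 89.46 %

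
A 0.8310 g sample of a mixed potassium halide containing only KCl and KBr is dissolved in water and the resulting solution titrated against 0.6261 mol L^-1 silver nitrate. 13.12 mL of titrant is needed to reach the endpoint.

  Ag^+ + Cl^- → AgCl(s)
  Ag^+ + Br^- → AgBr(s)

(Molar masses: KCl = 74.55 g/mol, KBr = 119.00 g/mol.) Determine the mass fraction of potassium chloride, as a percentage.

n(AgNO3) = 0.01312 × 0.6261 = 8.214 × 10^-3 mol
Let x = n(KCl), y = n(KBr).
Titrant: 1x + 1y = 8.214 × 10^-3;  mass: 74.55x + 119.00y = 0.8310
Solving, x = 3.296 × 10^-3 mol, y = 4.918 × 10^-3 mol
mass of KCl = 3.296 × 10^-3 × 74.55 = 0.2457 g
% KCl = 0.2457 / 0.8310 × 100 = 29.57 %

29.57 %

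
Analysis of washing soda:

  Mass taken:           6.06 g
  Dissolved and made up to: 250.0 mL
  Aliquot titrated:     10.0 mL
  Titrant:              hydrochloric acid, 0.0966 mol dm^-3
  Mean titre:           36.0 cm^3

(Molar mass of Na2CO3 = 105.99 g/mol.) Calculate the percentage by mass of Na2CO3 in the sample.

Na2CO3 + 2 HCl → 2 NaCl + H2O + CO2
n(HCl) per titration = 0.0360 × 0.0966 = 3.48 × 10^-3 mol
From the 1:2 ratio, n(Na2CO3) in each aliquot = 1/2 × 3.48 × 10^-3 = 1.74 × 10^-3 mol
n(Na2CO3) in the whole flask = 1.74 × 10^-3 × 250.0/10.0 = 0.0435 mol
mass of Na2CO3 = 0.0435 × 105.99 = 4.61 g
% Na2CO3 = 4.61 / 6.06 × 100 = 76.0 %

76.0 %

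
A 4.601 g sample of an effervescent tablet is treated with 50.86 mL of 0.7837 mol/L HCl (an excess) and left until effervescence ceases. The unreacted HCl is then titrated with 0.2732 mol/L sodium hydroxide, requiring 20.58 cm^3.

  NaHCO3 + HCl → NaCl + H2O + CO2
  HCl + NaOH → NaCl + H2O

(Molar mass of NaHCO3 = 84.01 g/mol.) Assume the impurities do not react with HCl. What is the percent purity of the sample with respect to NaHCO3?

n(HCl) added = 0.05086 × 0.7837 = 0.03986 mol
n(NaOH) used in back-titration = 0.02058 × 0.2732 = 5.622 × 10^-3 mol
n(HCl) left over = 5.622 × 10^-3 mol (1:1 ratio)
n(HCl) consumed by analyte = 0.03986 − 5.622 × 10^-3 = 0.03424 mol
n(NaHCO3) = 0.03424 mol (1:1 ratio)
mass of NaHCO3 = 0.03424 × 84.01 = 2.876 g
% NaHCO3 = 2.876 / 4.601 × 100 = 62.51 %

62.51 %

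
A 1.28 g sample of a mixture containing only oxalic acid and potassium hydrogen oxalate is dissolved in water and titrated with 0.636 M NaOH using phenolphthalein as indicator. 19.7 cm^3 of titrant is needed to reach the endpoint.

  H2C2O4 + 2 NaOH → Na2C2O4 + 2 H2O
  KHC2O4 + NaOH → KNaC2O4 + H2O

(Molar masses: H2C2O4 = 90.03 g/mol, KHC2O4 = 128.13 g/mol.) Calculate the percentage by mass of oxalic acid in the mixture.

n(NaOH) = 0.0197 × 0.636 = 0.0125 mol
Let x = n(H2C2O4), y = n(KHC2O4).
Titrant: 2x + 1y = 0.0125;  mass: 90.03x + 128.13y = 1.28
Solving, x = 1.96 × 10^-3 mol, y = 8.61 × 10^-3 mol
mass of H2C2O4 = 1.96 × 10^-3 × 90.03 = 0.176 g
% H2C2O4 = 0.176 / 1.28 × 100 = 13.8 %

13.8 %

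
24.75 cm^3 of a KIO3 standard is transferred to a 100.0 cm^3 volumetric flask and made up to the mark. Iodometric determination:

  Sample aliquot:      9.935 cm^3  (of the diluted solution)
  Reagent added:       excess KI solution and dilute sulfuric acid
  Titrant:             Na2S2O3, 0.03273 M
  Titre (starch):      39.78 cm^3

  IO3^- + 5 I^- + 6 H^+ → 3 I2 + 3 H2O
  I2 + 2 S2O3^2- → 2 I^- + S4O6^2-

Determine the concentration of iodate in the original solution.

0.08825 M

n(S2O3^2-) = 0.03978 × 0.03273 = 1.302 × 10^-3 mol
n(I2) = n(S2O3^2-)/2 = 6.510 × 10^-4 mol
From the 1:3 ratio, n(IO3^-) in the aliquot = 1/3 × 6.510 × 10^-4 = 2.170 × 10^-4 mol
[IO3^-]_dilute = 2.170 × 10^-4 / 0.009935 = 0.02184 mol/L
[IO3^-]_original = 0.02184 × 100.0/24.75 = 0.08825 mol/L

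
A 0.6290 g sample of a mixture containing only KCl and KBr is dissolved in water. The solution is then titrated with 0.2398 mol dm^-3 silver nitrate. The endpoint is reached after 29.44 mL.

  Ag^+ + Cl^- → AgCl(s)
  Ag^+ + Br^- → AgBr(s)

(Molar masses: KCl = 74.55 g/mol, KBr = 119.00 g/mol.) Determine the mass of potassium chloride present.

n(AgNO3) = 0.02944 × 0.2398 = 7.060 × 10^-3 mol
Let x = n(KCl), y = n(KBr).
Titrant: 1x + 1y = 7.060 × 10^-3;  mass: 74.55x + 119.00y = 0.6290
Solving, x = 4.749 × 10^-3 mol, y = 2.310 × 10^-3 mol
mass of KCl = 4.749 × 10^-3 × 74.55 = 0.3541 g

0.3541 g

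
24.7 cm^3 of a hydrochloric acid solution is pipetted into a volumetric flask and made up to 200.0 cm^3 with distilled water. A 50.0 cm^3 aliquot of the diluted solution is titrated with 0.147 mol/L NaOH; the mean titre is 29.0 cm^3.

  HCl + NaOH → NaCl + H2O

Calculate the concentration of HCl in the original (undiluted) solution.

0.690 mol/L

n(NaOH) = 0.0290 × 0.147 = 4.26 × 10^-3 mol
n(HCl) in the aliquot = 4.26 × 10^-3 mol (1:1 ratio)
[HCl]_dilute = 4.26 × 10^-3 / 0.0500 = 0.0853 mol/L
Dilution factor = 200.0 / 24.7 = 8.097
[HCl]_stock = 0.0853 × 8.097 = 0.690 mol/L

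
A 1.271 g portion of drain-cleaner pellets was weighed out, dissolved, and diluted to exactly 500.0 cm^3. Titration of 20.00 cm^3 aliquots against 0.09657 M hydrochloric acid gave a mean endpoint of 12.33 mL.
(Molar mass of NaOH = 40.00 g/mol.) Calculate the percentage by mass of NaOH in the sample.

93.68 %

NaOH + HCl → NaCl + H2O
n(HCl) per titration = 0.01233 × 0.09657 = 1.191 × 10^-3 mol
n(NaOH) in each aliquot = 1.191 × 10^-3 mol (1:1 ratio)
n(NaOH) in the whole flask = 1.191 × 10^-3 × 500.0/20.00 = 0.02977 mol
mass of NaOH = 0.02977 × 40.00 = 1.191 g
% NaOH = 1.191 / 1.271 × 100 = 93.68 %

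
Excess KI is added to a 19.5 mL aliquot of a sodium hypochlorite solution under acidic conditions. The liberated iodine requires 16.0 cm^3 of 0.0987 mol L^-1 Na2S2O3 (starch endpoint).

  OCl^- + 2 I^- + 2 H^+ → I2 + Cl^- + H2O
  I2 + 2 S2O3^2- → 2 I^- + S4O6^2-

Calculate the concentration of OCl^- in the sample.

n(S2O3^2-) = 0.0160 × 0.0987 = 1.58 × 10^-3 mol
n(I2) = n(S2O3^2-)/2 = 7.90 × 10^-4 mol
n(OCl^-) in the aliquot = 7.90 × 10^-4 mol (1:1 ratio)
[OCl^-] = 7.90 × 10^-4 / 0.0195 = 0.0405 mol/L

0.0405 mol/L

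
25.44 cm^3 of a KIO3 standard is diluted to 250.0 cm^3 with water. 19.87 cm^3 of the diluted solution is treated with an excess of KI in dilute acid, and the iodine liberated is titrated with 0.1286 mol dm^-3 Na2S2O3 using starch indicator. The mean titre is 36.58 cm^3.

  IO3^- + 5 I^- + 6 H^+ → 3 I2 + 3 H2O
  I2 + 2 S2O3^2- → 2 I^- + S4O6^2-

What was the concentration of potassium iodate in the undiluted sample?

0.3878 mol/L

n(S2O3^2-) = 0.03658 × 0.1286 = 4.704 × 10^-3 mol
n(I2) = n(S2O3^2-)/2 = 2.352 × 10^-3 mol
From the 1:3 ratio, n(IO3^-) in the aliquot = 1/3 × 2.352 × 10^-3 = 7.840 × 10^-4 mol
[IO3^-]_dilute = 7.840 × 10^-4 / 0.01987 = 0.03946 mol/L
[IO3^-]_original = 0.03946 × 250.0/25.44 = 0.3878 mol/L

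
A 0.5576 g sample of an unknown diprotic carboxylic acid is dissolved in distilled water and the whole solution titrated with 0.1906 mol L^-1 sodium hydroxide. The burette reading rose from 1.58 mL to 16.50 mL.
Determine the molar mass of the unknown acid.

392.2 g/mol

n(NaOH) = 0.01492 L × 0.1906 mol/L = 2.844 × 10^-3 mol
From the 1:2 ratio, n(H2A) = 1/2 × 2.844 × 10^-3 = 1.422 × 10^-3 mol
M = m / n = 0.5576 g / 1.422 × 10^-3 mol = 392.2 g/mol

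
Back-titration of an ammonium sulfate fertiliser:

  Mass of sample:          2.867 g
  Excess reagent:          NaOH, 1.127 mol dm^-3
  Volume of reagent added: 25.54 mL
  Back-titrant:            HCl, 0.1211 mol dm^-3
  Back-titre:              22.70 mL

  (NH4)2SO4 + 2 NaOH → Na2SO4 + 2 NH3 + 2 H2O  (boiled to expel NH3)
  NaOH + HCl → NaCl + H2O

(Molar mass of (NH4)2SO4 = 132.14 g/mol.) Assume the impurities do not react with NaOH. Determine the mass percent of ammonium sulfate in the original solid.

n(NaOH) added = 0.02554 × 1.127 = 0.02878 mol
n(HCl) used in back-titration = 0.02270 × 0.1211 = 2.749 × 10^-3 mol
n(NaOH) left over = 2.749 × 10^-3 mol (1:1 ratio)
n(NaOH) consumed by analyte = 0.02878 − 2.749 × 10^-3 = 0.02603 mol
From the 1:2 ratio, n((NH4)2SO4) = 1/2 × 0.02603 = 0.01302 mol
mass of (NH4)2SO4 = 0.01302 × 132.14 = 1.720 g
% (NH4)2SO4 = 1.720 / 2.867 × 100 = 60.00 %

60.00 %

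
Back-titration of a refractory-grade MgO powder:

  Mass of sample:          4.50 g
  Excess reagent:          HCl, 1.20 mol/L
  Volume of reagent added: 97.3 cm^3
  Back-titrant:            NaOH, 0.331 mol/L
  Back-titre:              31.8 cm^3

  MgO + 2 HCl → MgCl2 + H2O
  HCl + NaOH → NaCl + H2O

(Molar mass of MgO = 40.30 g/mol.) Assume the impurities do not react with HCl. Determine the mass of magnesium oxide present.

n(HCl) added = 0.0973 × 1.20 = 0.117 mol
n(NaOH) used in back-titration = 0.0318 × 0.331 = 0.0105 mol
n(HCl) left over = 0.0105 mol (1:1 ratio)
n(HCl) consumed by analyte = 0.117 − 0.0105 = 0.106 mol
From the 1:2 ratio, n(MgO) = 1/2 × 0.106 = 0.0531 mol
mass of MgO = 0.0531 × 40.30 = 2.14 g

2.14 g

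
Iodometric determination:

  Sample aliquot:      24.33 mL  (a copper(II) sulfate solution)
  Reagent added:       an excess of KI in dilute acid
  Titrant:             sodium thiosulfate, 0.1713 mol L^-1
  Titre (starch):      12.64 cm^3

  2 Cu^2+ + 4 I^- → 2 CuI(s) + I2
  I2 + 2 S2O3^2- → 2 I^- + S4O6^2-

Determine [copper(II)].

n(S2O3^2-) = 0.01264 × 0.1713 = 2.165 × 10^-3 mol
n(I2) = n(S2O3^2-)/2 = 1.083 × 10^-3 mol
From the 2:1 ratio, n(Cu2+) in the aliquot = 2/1 × 1.083 × 10^-3 = 2.165 × 10^-3 mol
[Cu2+] = 2.165 × 10^-3 / 0.02433 = 0.08899 mol/L

0.08899 mol/L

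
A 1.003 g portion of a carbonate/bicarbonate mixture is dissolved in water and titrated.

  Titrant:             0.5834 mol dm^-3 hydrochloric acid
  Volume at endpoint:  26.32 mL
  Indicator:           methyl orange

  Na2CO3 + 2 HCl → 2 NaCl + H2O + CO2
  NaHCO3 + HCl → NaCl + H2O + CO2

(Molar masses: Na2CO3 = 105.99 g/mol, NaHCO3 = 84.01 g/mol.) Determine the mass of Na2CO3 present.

0.4904 g

n(HCl) = 0.02632 × 0.5834 = 0.01536 mol
Let x = n(Na2CO3), y = n(NaHCO3).
Titrant: 2x + 1y = 0.01536;  mass: 105.99x + 84.01y = 1.003
Solving, x = 4.626 × 10^-3 mol, y = 6.102 × 10^-3 mol
mass of Na2CO3 = 4.626 × 10^-3 × 105.99 = 0.4904 g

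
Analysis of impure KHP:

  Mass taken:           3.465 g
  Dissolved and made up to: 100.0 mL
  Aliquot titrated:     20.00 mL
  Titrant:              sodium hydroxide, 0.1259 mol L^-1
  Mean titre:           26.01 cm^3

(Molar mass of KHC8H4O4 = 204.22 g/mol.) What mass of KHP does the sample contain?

KHC8H4O4 + NaOH → KNaC8H4O4 + H2O
n(NaOH) per titration = 0.02601 × 0.1259 = 3.275 × 10^-3 mol
n(KHC8H4O4) in each aliquot = 3.275 × 10^-3 mol (1:1 ratio)
n(KHC8H4O4) in the whole flask = 3.275 × 10^-3 × 100.0/20.00 = 0.01637 mol
mass of KHC8H4O4 = 0.01637 × 204.22 = 3.344 g

3.344 g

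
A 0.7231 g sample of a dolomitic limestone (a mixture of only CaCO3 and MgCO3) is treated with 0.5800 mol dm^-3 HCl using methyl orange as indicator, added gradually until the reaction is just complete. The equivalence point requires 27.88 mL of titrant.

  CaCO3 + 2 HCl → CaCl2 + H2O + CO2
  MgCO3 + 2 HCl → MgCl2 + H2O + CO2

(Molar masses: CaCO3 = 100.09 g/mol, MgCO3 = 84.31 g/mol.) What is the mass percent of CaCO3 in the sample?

n(HCl) = 0.02788 × 0.5800 = 0.01617 mol
Let x = n(CaCO3), y = n(MgCO3).
Titrant: 2x + 2y = 0.01617;  mass: 100.09x + 84.31y = 0.7231
Solving, x = 2.626 × 10^-3 mol, y = 5.459 × 10^-3 mol
mass of CaCO3 = 2.626 × 10^-3 × 100.09 = 0.2628 g
% CaCO3 = 0.2628 / 0.7231 × 100 = 36.35 %

36.35 %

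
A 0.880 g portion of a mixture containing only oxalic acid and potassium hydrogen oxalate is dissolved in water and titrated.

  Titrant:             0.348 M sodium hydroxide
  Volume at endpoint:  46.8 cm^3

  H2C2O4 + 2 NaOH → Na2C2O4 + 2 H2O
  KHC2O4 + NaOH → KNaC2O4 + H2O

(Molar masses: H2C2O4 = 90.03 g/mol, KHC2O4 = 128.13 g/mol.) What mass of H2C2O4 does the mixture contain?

0.654 g

n(NaOH) = 0.0468 × 0.348 = 0.0163 mol
Let x = n(H2C2O4), y = n(KHC2O4).
Titrant: 2x + 1y = 0.0163;  mass: 90.03x + 128.13y = 0.880
Solving, x = 7.26 × 10^-3 mol, y = 1.77 × 10^-3 mol
mass of H2C2O4 = 7.26 × 10^-3 × 90.03 = 0.654 g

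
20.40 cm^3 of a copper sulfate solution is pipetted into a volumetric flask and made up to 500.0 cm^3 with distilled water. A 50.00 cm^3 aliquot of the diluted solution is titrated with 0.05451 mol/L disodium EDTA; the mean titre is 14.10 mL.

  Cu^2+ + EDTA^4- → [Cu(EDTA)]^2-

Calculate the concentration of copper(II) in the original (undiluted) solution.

0.3768 mol/L

n(EDTA) = 0.01410 × 0.05451 = 7.686 × 10^-4 mol
n(Cu2+) in the aliquot = 7.686 × 10^-4 mol (1:1 ratio)
[Cu2+]_dilute = 7.686 × 10^-4 / 0.05000 = 0.01537 mol/L
Dilution factor = 500.0 / 20.40 = 24.51
[Cu2+]_stock = 0.01537 × 24.51 = 0.3768 mol/L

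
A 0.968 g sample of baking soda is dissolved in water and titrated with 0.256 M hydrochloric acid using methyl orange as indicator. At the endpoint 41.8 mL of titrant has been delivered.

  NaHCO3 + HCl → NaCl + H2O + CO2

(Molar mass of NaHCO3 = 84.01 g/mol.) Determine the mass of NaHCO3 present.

0.899 g

n(HCl) = 0.0418 L × 0.256 mol/L = 0.0107 mol
n(NaHCO3) = 0.0107 mol (1:1 ratio)
mass of NaHCO3 = 0.0107 × 84.01 g/mol = 0.899 g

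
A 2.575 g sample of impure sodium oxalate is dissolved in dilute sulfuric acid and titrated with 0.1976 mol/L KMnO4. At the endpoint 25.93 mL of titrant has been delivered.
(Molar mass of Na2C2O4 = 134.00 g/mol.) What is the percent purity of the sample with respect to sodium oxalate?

2 MnO4^- + 5 C2O4^2- + 16 H^+ → 2 Mn^2+ + 10 CO2 + 8 H2O
n(KMnO4) = 0.02593 L × 0.1976 mol/L = 5.124 × 10^-3 mol
From the 5:2 ratio, n(Na2C2O4) = 5/2 × 5.124 × 10^-3 = 0.01281 mol
mass of Na2C2O4 = 0.01281 × 134.00 g/mol = 1.716 g
% Na2C2O4 = 1.716 / 2.575 × 100 = 66.66 %

66.66 %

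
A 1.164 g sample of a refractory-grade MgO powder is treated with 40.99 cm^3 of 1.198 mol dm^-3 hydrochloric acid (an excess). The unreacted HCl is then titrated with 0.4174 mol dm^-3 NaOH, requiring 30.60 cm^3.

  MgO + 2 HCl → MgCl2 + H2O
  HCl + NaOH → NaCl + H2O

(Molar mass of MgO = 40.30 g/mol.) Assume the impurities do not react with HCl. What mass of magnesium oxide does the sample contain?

n(HCl) added = 0.04099 × 1.198 = 0.04911 mol
n(NaOH) used in back-titration = 0.03060 × 0.4174 = 0.01277 mol
n(HCl) left over = 0.01277 mol (1:1 ratio)
n(HCl) consumed by analyte = 0.04911 − 0.01277 = 0.03633 mol
From the 1:2 ratio, n(MgO) = 1/2 × 0.03633 = 0.01817 mol
mass of MgO = 0.01817 × 40.30 = 0.7321 g

0.7321 g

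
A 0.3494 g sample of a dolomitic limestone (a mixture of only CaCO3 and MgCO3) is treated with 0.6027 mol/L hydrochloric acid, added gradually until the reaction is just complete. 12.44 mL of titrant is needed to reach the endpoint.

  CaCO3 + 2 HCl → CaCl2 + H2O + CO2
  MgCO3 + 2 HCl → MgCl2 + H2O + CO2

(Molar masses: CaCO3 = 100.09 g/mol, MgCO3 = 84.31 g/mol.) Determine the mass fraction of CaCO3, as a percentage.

n(HCl) = 0.01244 × 0.6027 = 7.498 × 10^-3 mol
Let x = n(CaCO3), y = n(MgCO3).
Titrant: 2x + 2y = 7.498 × 10^-3;  mass: 100.09x + 84.31y = 0.3494
Solving, x = 2.113 × 10^-3 mol, y = 1.636 × 10^-3 mol
mass of CaCO3 = 2.113 × 10^-3 × 100.09 = 0.2115 g
% CaCO3 = 0.2115 / 0.3494 × 100 = 60.52 %

60.52 %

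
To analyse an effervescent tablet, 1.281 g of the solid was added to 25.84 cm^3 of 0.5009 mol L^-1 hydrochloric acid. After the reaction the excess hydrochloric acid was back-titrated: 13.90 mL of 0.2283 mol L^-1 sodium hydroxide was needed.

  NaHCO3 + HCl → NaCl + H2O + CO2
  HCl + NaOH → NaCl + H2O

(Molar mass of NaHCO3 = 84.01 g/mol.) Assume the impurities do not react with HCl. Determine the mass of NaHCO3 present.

n(HCl) added = 0.02584 × 0.5009 = 0.01294 mol
n(NaOH) used in back-titration = 0.01390 × 0.2283 = 3.173 × 10^-3 mol
n(HCl) left over = 3.173 × 10^-3 mol (1:1 ratio)
n(HCl) consumed by analyte = 0.01294 − 3.173 × 10^-3 = 9.770 × 10^-3 mol
n(NaHCO3) = 9.770 × 10^-3 mol (1:1 ratio)
mass of NaHCO3 = 9.770 × 10^-3 × 84.01 = 0.8208 g

0.8208 g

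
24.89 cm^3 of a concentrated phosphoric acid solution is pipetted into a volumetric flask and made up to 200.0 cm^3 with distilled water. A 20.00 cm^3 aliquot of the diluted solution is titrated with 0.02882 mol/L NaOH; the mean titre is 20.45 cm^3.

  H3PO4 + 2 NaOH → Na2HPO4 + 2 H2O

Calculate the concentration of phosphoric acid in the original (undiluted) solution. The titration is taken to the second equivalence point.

0.1184 mol/L

n(NaOH) = 0.02045 × 0.02882 = 5.894 × 10^-4 mol
From the 1:2 ratio, n(H3PO4) in the aliquot = 1/2 × 5.894 × 10^-4 = 2.947 × 10^-4 mol
[H3PO4]_dilute = 2.947 × 10^-4 / 0.02000 = 0.01473 mol/L
Dilution factor = 200.0 / 24.89 = 8.035
[H3PO4]_stock = 0.01473 × 8.035 = 0.1184 mol/L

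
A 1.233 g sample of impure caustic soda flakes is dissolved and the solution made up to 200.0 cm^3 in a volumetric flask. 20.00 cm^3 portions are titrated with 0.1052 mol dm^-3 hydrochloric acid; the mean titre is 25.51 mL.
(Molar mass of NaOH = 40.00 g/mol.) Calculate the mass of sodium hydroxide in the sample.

NaOH + HCl → NaCl + H2O
n(HCl) per titration = 0.02551 × 0.1052 = 2.684 × 10^-3 mol
n(NaOH) in each aliquot = 2.684 × 10^-3 mol (1:1 ratio)
n(NaOH) in the whole flask = 2.684 × 10^-3 × 200.0/20.00 = 0.02684 mol
mass of NaOH = 0.02684 × 40.00 = 1.073 g

1.073 g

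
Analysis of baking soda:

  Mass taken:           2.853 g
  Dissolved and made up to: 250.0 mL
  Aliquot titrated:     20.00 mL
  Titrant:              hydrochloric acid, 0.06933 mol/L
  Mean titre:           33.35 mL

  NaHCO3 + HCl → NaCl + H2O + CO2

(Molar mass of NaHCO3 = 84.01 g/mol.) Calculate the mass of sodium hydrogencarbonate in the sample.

2.428 g

n(HCl) per titration = 0.03335 × 0.06933 = 2.312 × 10^-3 mol
n(NaHCO3) in each aliquot = 2.312 × 10^-3 mol (1:1 ratio)
n(NaHCO3) in the whole flask = 2.312 × 10^-3 × 250.0/20.00 = 0.02890 mol
mass of NaHCO3 = 0.02890 × 84.01 = 2.428 g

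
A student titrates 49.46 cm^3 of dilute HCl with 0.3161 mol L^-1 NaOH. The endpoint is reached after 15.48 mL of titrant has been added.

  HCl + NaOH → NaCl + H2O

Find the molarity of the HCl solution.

0.09893 mol/L

n(NaOH) = 0.01548 L × 0.3161 mol/L = 4.893 × 10^-3 mol
n(HCl) = 4.893 × 10^-3 mol (1:1 mole ratio)
[HCl] = 4.893 × 10^-3 mol / 0.04946 L = 0.09893 mol/L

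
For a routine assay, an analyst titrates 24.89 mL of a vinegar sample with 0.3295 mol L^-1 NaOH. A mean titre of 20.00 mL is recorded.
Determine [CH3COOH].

CH3COOH + NaOH → CH3COONa + H2O
n(NaOH) = 0.02000 L × 0.3295 mol/L = 6.590 × 10^-3 mol
n(CH3COOH) = 6.590 × 10^-3 mol (1:1 mole ratio)
[CH3COOH] = 6.590 × 10^-3 mol / 0.02489 L = 0.2648 mol/L

0.2648 mol/L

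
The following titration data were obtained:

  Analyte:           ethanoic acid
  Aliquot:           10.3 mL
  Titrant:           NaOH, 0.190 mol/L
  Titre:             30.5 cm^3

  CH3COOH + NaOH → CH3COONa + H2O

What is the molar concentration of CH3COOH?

n(NaOH) = 0.0305 L × 0.190 mol/L = 5.79 × 10^-3 mol
n(CH3COOH) = 5.79 × 10^-3 mol (1:1 mole ratio)
[CH3COOH] = 5.79 × 10^-3 mol / 0.0103 L = 0.563 mol/L

0.563 mol/L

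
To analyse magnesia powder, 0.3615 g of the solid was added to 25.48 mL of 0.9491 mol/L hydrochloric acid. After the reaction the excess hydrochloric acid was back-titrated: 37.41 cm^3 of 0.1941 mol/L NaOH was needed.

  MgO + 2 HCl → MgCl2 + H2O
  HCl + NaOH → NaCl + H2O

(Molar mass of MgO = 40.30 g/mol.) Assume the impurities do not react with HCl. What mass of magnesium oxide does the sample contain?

0.3410 g

n(HCl) added = 0.02548 × 0.9491 = 0.02418 mol
n(NaOH) used in back-titration = 0.03741 × 0.1941 = 7.261 × 10^-3 mol
n(HCl) left over = 7.261 × 10^-3 mol (1:1 ratio)
n(HCl) consumed by analyte = 0.02418 − 7.261 × 10^-3 = 0.01692 mol
From the 1:2 ratio, n(MgO) = 1/2 × 0.01692 = 8.461 × 10^-3 mol
mass of MgO = 8.461 × 10^-3 × 40.30 = 0.3410 g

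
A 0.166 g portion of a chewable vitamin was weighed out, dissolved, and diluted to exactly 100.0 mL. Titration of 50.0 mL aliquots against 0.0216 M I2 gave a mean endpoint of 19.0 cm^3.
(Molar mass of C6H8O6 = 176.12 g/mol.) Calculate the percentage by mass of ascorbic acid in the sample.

87.1 %

C6H8O6 + I2 → C6H6O6 + 2 HI
n(I2) per titration = 0.0190 × 0.0216 = 4.10 × 10^-4 mol
n(C6H8O6) in each aliquot = 4.10 × 10^-4 mol (1:1 ratio)
n(C6H8O6) in the whole flask = 4.10 × 10^-4 × 100.0/50.0 = 8.21 × 10^-4 mol
mass of C6H8O6 = 8.21 × 10^-4 × 176.12 = 0.145 g
% C6H8O6 = 0.145 / 0.166 × 100 = 87.1 %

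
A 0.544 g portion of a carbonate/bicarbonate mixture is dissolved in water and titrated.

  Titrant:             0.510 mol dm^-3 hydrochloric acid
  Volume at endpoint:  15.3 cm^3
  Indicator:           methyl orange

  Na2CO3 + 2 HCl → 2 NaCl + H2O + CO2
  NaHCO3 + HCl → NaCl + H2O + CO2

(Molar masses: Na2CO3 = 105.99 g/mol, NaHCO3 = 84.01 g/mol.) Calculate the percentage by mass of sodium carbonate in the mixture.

35.0 %

n(HCl) = 0.0153 × 0.510 = 7.80 × 10^-3 mol
Let x = n(Na2CO3), y = n(NaHCO3).
Titrant: 2x + 1y = 7.80 × 10^-3;  mass: 105.99x + 84.01y = 0.544
Solving, x = 1.80 × 10^-3 mol, y = 4.21 × 10^-3 mol
mass of Na2CO3 = 1.80 × 10^-3 × 105.99 = 0.191 g
% Na2CO3 = 0.191 / 0.544 × 100 = 35.0 %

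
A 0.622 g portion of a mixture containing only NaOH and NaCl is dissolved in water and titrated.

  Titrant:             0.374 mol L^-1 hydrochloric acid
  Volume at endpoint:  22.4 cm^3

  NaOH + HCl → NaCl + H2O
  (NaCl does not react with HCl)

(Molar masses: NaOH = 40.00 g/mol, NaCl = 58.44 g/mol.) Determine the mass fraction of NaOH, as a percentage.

n(HCl) = 0.0224 × 0.374 = 8.38 × 10^-3 mol
Let x = n(NaOH), y = n(NaCl).
Titrant: 1x = 8.38 × 10^-3;  mass: 40.00x + 58.44y = 0.622
Solving, x = 8.38 × 10^-3 mol, y = 4.91 × 10^-3 mol
mass of NaOH = 8.38 × 10^-3 × 40.00 = 0.335 g
% NaOH = 0.335 / 0.622 × 100 = 53.9 %

53.9 %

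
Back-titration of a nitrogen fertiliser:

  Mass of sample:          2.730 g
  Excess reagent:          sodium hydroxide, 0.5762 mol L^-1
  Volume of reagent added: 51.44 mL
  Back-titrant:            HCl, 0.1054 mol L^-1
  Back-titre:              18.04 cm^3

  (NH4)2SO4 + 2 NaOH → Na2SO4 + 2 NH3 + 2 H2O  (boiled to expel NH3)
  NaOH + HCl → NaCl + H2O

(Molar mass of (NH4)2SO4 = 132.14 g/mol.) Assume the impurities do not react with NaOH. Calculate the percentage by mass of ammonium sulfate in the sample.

n(NaOH) added = 0.05144 × 0.5762 = 0.02964 mol
n(HCl) used in back-titration = 0.01804 × 0.1054 = 1.901 × 10^-3 mol
n(NaOH) left over = 1.901 × 10^-3 mol (1:1 ratio)
n(NaOH) consumed by analyte = 0.02964 − 1.901 × 10^-3 = 0.02774 mol
From the 1:2 ratio, n((NH4)2SO4) = 1/2 × 0.02774 = 0.01387 mol
mass of (NH4)2SO4 = 0.01387 × 132.14 = 1.833 g
% (NH4)2SO4 = 1.833 / 2.730 × 100 = 67.13 %

67.13 %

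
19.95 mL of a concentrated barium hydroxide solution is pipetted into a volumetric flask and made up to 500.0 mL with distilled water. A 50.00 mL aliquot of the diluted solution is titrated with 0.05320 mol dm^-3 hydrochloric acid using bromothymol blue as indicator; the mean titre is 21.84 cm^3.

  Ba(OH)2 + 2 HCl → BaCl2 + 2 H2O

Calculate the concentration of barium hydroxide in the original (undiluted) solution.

0.2912 mol/L

n(HCl) = 0.02184 × 0.05320 = 1.162 × 10^-3 mol
From the 1:2 ratio, n(Ba(OH)2) in the aliquot = 1/2 × 1.162 × 10^-3 = 5.809 × 10^-4 mol
[Ba(OH)2]_dilute = 5.809 × 10^-4 / 0.05000 = 0.01162 mol/L
Dilution factor = 500.0 / 19.95 = 25.06
[Ba(OH)2]_stock = 0.01162 × 25.06 = 0.2912 mol/L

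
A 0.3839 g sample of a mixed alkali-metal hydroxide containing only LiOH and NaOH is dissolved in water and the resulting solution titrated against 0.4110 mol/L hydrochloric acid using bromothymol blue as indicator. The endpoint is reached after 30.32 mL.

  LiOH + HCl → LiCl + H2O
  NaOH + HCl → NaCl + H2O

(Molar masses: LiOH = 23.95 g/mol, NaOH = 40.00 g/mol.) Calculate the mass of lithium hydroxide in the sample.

0.1709 g

n(HCl) = 0.03032 × 0.4110 = 0.01246 mol
Let x = n(LiOH), y = n(NaOH).
Titrant: 1x + 1y = 0.01246;  mass: 23.95x + 40.00y = 0.3839
Solving, x = 7.138 × 10^-3 mol, y = 5.324 × 10^-3 mol
mass of LiOH = 7.138 × 10^-3 × 23.95 = 0.1709 g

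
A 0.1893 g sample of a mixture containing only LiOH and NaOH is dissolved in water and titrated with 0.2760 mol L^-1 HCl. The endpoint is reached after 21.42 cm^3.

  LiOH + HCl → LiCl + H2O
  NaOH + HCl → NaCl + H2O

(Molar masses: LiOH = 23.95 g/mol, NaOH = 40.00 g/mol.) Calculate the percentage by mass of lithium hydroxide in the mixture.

n(HCl) = 0.02142 × 0.2760 = 5.912 × 10^-3 mol
Let x = n(LiOH), y = n(NaOH).
Titrant: 1x + 1y = 5.912 × 10^-3;  mass: 23.95x + 40.00y = 0.1893
Solving, x = 2.939 × 10^-3 mol, y = 2.973 × 10^-3 mol
mass of LiOH = 2.939 × 10^-3 × 23.95 = 0.07040 g
% LiOH = 0.07040 / 0.1893 × 100 = 37.19 %

37.19 %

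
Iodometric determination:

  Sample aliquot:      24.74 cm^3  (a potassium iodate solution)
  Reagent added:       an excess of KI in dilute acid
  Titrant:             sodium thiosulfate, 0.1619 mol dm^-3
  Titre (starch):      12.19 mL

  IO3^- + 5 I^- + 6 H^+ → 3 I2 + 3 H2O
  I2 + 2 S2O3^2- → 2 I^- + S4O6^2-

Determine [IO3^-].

0.01330 mol/L

n(S2O3^2-) = 0.01219 × 0.1619 = 1.974 × 10^-3 mol
n(I2) = n(S2O3^2-)/2 = 9.868 × 10^-4 mol
From the 1:3 ratio, n(IO3^-) in the aliquot = 1/3 × 9.868 × 10^-4 = 3.289 × 10^-4 mol
[IO3^-] = 3.289 × 10^-4 / 0.02474 = 0.01330 mol/L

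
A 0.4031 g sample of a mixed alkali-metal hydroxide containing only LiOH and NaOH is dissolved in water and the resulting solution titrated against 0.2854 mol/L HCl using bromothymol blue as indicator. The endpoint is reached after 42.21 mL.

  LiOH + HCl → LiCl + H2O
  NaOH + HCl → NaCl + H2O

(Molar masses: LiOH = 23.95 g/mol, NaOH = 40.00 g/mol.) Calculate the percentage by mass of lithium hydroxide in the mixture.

29.16 %

n(HCl) = 0.04221 × 0.2854 = 0.01205 mol
Let x = n(LiOH), y = n(NaOH).
Titrant: 1x + 1y = 0.01205;  mass: 23.95x + 40.00y = 0.4031
Solving, x = 4.908 × 10^-3 mol, y = 7.139 × 10^-3 mol
mass of LiOH = 4.908 × 10^-3 × 23.95 = 0.1175 g
% LiOH = 0.1175 / 0.4031 × 100 = 29.16 %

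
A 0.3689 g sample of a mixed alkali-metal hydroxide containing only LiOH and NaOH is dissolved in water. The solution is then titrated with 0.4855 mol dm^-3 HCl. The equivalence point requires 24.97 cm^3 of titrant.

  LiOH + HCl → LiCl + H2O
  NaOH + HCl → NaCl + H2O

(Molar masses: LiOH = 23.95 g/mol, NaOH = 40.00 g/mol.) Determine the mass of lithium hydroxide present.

0.1731 g

n(HCl) = 0.02497 × 0.4855 = 0.01212 mol
Let x = n(LiOH), y = n(NaOH).
Titrant: 1x + 1y = 0.01212;  mass: 23.95x + 40.00y = 0.3689
Solving, x = 7.228 × 10^-3 mol, y = 4.894 × 10^-3 mol
mass of LiOH = 7.228 × 10^-3 × 23.95 = 0.1731 g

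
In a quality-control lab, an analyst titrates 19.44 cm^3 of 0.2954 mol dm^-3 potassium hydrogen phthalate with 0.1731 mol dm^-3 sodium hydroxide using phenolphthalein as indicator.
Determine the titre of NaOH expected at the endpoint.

33.17 mL

KHC8H4O4 + NaOH → KNaC8H4O4 + H2O
n(KHC8H4O4) = 0.01944 L × 0.2954 mol/L = 5.743 × 10^-3 mol
n(NaOH) = 5.743 × 10^-3 mol (1:1 stoichiometry)
V(NaOH) = 5.743 × 10^-3 mol / 0.1731 mol/L = 0.03317 L = 33.17 mL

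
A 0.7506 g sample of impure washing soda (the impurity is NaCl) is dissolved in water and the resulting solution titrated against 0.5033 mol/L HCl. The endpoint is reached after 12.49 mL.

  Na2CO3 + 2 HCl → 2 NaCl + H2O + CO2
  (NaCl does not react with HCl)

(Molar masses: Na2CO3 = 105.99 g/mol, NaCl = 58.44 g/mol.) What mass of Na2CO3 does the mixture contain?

0.3331 g

n(HCl) = 0.01249 × 0.5033 = 6.286 × 10^-3 mol
Let x = n(Na2CO3), y = n(NaCl).
Titrant: 2x = 6.286 × 10^-3;  mass: 105.99x + 58.44y = 0.7506
Solving, x = 3.143 × 10^-3 mol, y = 7.143 × 10^-3 mol
mass of Na2CO3 = 3.143 × 10^-3 × 105.99 = 0.3331 g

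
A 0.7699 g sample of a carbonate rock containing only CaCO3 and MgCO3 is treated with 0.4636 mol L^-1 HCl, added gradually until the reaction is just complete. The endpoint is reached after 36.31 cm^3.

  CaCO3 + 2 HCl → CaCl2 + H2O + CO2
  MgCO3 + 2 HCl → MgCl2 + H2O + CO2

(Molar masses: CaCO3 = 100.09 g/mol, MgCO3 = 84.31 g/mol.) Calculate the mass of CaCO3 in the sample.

n(HCl) = 0.03631 × 0.4636 = 0.01683 mol
Let x = n(CaCO3), y = n(MgCO3).
Titrant: 2x + 2y = 0.01683;  mass: 100.09x + 84.31y = 0.7699
Solving, x = 3.821 × 10^-3 mol, y = 4.596 × 10^-3 mol
mass of CaCO3 = 3.821 × 10^-3 × 100.09 = 0.3824 g

0.3824 g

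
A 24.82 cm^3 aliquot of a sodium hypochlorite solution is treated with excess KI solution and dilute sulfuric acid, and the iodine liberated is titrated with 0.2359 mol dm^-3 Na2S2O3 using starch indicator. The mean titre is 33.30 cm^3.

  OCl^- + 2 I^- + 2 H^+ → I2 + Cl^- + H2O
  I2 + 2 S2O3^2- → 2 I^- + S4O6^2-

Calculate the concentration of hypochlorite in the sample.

n(S2O3^2-) = 0.03330 × 0.2359 = 7.855 × 10^-3 mol
n(I2) = n(S2O3^2-)/2 = 3.928 × 10^-3 mol
n(OCl^-) in the aliquot = 3.928 × 10^-3 mol (1:1 ratio)
[OCl^-] = 3.928 × 10^-3 / 0.02482 = 0.1582 mol/L

0.1582 mol/L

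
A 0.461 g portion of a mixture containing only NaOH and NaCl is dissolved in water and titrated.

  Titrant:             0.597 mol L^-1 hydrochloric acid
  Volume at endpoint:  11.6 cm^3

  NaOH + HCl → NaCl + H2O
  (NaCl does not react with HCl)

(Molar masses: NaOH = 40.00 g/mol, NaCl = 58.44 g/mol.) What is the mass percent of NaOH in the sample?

60.1 %

n(HCl) = 0.0116 × 0.597 = 6.93 × 10^-3 mol
Let x = n(NaOH), y = n(NaCl).
Titrant: 1x = 6.93 × 10^-3;  mass: 40.00x + 58.44y = 0.461
Solving, x = 6.93 × 10^-3 mol, y = 3.15 × 10^-3 mol
mass of NaOH = 6.93 × 10^-3 × 40.00 = 0.277 g
% NaOH = 0.277 / 0.461 × 100 = 60.1 %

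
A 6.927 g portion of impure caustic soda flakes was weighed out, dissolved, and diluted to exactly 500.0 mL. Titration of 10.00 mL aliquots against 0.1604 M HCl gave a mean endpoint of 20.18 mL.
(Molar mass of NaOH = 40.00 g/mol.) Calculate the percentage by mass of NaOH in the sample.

NaOH + HCl → NaCl + H2O
n(HCl) per titration = 0.02018 × 0.1604 = 3.237 × 10^-3 mol
n(NaOH) in each aliquot = 3.237 × 10^-3 mol (1:1 ratio)
n(NaOH) in the whole flask = 3.237 × 10^-3 × 500.0/10.00 = 0.1618 mol
mass of NaOH = 0.1618 × 40.00 = 6.474 g
% NaOH = 6.474 / 6.927 × 100 = 93.46 %

93.46 %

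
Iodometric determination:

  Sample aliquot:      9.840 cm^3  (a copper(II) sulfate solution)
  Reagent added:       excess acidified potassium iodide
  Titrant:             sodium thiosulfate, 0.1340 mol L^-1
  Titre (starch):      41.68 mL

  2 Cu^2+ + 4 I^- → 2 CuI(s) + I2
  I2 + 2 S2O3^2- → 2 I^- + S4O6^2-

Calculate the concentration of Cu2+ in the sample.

0.5676 mol/L

n(S2O3^2-) = 0.04168 × 0.1340 = 5.585 × 10^-3 mol
n(I2) = n(S2O3^2-)/2 = 2.793 × 10^-3 mol
From the 2:1 ratio, n(Cu2+) in the aliquot = 2/1 × 2.793 × 10^-3 = 5.585 × 10^-3 mol
[Cu2+] = 5.585 × 10^-3 / 0.009840 = 0.5676 mol/L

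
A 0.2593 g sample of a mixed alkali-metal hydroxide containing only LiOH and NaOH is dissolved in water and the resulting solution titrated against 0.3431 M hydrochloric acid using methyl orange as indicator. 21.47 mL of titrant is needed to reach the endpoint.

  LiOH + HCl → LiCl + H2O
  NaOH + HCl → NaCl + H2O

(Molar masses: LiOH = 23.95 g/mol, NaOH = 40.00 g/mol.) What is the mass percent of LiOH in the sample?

20.35 %

n(HCl) = 0.02147 × 0.3431 = 7.366 × 10^-3 mol
Let x = n(LiOH), y = n(NaOH).
Titrant: 1x + 1y = 7.366 × 10^-3;  mass: 23.95x + 40.00y = 0.2593
Solving, x = 2.203 × 10^-3 mol, y = 5.164 × 10^-3 mol
mass of LiOH = 2.203 × 10^-3 × 23.95 = 0.05276 g
% LiOH = 0.05276 / 0.2593 × 100 = 20.35 %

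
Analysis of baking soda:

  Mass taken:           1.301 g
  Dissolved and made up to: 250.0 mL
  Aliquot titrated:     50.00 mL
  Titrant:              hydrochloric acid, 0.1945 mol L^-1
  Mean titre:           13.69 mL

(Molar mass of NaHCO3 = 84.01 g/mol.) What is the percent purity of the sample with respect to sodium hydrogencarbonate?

NaHCO3 + HCl → NaCl + H2O + CO2
n(HCl) per titration = 0.01369 × 0.1945 = 2.663 × 10^-3 mol
n(NaHCO3) in each aliquot = 2.663 × 10^-3 mol (1:1 ratio)
n(NaHCO3) in the whole flask = 2.663 × 10^-3 × 250.0/50.00 = 0.01331 mol
mass of NaHCO3 = 0.01331 × 84.01 = 1.118 g
% NaHCO3 = 1.118 / 1.301 × 100 = 85.97 %

85.97 %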